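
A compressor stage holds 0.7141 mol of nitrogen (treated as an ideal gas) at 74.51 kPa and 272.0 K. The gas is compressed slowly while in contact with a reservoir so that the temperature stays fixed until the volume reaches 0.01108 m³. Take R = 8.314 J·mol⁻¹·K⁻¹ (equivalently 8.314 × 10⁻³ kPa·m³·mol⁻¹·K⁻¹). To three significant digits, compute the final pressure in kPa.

P₂ ≈ 146 kPa

From PV = nRT: V₁ = nRT₁/P₁ = 0.02167 m³.
Isothermal, so P V is constant: T₂ = T₁; P₂ = P₁·(V₁/V₂) = 145.7 kPa.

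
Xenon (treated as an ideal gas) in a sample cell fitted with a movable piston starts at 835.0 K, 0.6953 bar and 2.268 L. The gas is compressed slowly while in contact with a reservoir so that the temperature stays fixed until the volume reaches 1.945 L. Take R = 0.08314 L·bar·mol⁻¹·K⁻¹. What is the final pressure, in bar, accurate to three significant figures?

Isothermal, so P V is constant: T₂ = T₁; P₂ = P₁·(V₁/V₂) = 0.8108 bar.

P₂ ≈ 0.811 bar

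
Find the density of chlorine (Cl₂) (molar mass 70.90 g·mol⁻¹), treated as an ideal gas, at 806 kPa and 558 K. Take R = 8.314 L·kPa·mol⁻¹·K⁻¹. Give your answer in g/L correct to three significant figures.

ρ = PM/(RT) = (806 × 70.90) / (8.314 × 558.0)

ρ ≈ 12.3 g/L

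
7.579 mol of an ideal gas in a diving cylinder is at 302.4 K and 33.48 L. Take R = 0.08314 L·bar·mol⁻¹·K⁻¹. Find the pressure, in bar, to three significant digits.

PV = nRT ⇒ P = nRT/V = (7.579 × 0.08314 × 302.4) / 33.48

P ≈ 5.69 bar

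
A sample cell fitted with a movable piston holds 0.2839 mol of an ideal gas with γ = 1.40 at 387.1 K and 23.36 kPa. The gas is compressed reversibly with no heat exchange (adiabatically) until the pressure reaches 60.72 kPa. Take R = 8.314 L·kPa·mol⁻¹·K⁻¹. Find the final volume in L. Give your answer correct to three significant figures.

From PV = nRT: V₁ = nRT₁/P₁ = 39.11 L.
Adiabatic (γ = 1.40), T V^(γ−1) and P V^γ constant: T₂ = T₁·(P₂/P₁)^((γ−1)/γ) = 508.6 K; V₂ = V₁·(P₁/P₂)^(1/γ) = 19.77 L.

V₂ ≈ 19.8 L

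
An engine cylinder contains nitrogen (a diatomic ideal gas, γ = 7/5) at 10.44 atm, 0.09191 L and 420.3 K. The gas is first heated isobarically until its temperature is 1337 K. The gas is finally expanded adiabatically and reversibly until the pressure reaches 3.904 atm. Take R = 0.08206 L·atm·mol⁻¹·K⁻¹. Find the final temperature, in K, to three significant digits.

T₃ ≈ 1.01e+03 K

P constant ⇒ V ∝ T: P₂ = P₁; V₂ = V₁·(T₂/T₁) = 0.2924 L.
Reversible adiabatic, γ = 7/5: T₃ = T₂·(P₃/P₂)^((γ−1)/γ) = 1009 K; V₃ = V₂·(P₂/P₃)^(1/γ) = 0.5903 L.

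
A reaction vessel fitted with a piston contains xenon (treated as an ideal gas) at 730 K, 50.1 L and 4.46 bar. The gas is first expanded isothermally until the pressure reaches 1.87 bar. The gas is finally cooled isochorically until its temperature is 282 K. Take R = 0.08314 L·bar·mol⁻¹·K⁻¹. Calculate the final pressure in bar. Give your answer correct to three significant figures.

P₃ ≈ 0.722 bar

T constant ⇒ Boyle's law P V = const: T₂ = T₁; V₂ = V₁·(P₁/P₂) = 119.5 L.
Isochoric, so P/T is constant: V₃ = V₂; P₃ = P₂·(T₃/T₂) = 0.7224 bar.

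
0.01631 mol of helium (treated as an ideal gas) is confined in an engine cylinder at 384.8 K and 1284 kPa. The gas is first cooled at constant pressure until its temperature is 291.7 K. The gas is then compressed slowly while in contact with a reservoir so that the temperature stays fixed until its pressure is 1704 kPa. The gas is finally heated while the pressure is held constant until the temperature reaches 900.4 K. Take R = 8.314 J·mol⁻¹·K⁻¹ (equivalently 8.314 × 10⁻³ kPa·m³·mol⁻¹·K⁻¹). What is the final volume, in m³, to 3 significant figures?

From PV = nRT: V₁ = nRT₁/P₁ = 4.064e-05 m³.
Isobaric, so V/T is constant: P₂ = P₁; V₂ = V₁·(T₂/T₁) = 3.081e-05 m³.
T constant ⇒ Boyle's law P V = const: T₃ = T₂; V₃ = V₂·(P₂/P₃) = 2.321e-05 m³.
Isobaric, so V/T is constant: P₄ = P₃; V₄ = V₃·(T₄/T₃) = 7.165e-05 m³.

V₄ ≈ 7.17e-05 m³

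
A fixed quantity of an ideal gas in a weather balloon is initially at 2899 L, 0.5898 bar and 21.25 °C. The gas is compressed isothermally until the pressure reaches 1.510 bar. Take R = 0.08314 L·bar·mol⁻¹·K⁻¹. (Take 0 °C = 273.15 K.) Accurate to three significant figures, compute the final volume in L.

V₂ ≈ 1.13e+03 L

Convert: T₁ = 294.4 K.
Isothermal, so P V is constant: T₂ = T₁; V₂ = V₁·(P₁/P₂) = 1132 L.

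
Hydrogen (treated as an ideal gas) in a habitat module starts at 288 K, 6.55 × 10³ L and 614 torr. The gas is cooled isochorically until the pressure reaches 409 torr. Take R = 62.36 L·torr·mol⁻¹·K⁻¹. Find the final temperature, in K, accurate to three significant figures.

T₂ ≈ 192 K

V constant ⇒ P ∝ T: V₂ = V₁; T₂ = T₁·(P₂/P₁) = 191.8 K.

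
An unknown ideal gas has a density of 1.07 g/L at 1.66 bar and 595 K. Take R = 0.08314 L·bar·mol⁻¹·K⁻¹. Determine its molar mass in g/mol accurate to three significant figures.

M ≈ 31.9 g/mol

ρ = PM/(RT) ⇒ M = ρRT/P = (1.07 × 0.08314 × 595.0) / 1.66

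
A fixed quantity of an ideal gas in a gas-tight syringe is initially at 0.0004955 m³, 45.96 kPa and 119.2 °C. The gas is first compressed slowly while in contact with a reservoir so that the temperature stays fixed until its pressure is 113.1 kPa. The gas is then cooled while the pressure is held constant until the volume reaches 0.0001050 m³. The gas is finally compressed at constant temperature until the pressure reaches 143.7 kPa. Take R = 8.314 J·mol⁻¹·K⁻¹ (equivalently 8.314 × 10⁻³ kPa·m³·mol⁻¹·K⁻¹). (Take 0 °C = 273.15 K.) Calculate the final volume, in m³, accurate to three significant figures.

V₄ ≈ 8.26e-05 m³

Convert: T₁ = 392.3 K.
Isothermal, so P V is constant: T₂ = T₁; V₂ = V₁·(P₁/P₂) = 0.0002014 m³.
Isobaric, so V/T is constant: P₃ = P₂; T₃ = T₂·(V₃/V₂) = 204.6 K.
T constant ⇒ Boyle's law P V = const: T₄ = T₃; V₄ = V₃·(P₃/P₄) = 8.264e-05 m³.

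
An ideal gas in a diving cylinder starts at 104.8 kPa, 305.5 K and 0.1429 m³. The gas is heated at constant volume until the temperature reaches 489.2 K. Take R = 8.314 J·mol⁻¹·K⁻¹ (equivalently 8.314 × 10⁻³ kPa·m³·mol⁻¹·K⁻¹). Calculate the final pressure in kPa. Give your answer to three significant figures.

P₂ ≈ 168 kPa

V constant ⇒ P ∝ T: V₂ = V₁; P₂ = P₁·(T₂/T₁) = 167.8 kPa.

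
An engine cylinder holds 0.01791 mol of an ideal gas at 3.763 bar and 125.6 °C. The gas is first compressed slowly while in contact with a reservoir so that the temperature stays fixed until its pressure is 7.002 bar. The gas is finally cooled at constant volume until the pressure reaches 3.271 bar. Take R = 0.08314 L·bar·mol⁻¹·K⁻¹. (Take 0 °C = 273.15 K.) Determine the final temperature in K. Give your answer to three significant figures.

Convert: T₁ = 398.8 K.
From PV = nRT: V₁ = nRT₁/P₁ = 0.1578 L.
Isothermal, so P V is constant: T₂ = T₁; V₂ = V₁·(P₁/P₂) = 0.08480 L.
Isochoric, so P/T is constant: V₃ = V₂; T₃ = T₂·(P₃/P₂) = 186.3 K.

T₃ ≈ 186 K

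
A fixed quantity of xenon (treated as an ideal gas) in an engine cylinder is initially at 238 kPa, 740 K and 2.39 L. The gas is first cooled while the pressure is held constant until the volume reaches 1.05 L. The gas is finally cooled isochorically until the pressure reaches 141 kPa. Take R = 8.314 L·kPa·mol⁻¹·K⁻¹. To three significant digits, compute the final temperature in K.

Isobaric, so V/T is constant: P₂ = P₁; T₂ = T₁·(V₂/V₁) = 325.1 K.
V constant ⇒ P ∝ T: V₃ = V₂; T₃ = T₂·(P₃/P₂) = 192.6 K.

T₃ ≈ 193 K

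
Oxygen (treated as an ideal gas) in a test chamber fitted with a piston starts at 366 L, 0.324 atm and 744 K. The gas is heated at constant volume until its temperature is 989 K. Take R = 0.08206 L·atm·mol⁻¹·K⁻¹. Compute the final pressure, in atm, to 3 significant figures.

V constant ⇒ P ∝ T: V₂ = V₁; P₂ = P₁·(T₂/T₁) = 0.4307 atm.

P₂ ≈ 0.431 atm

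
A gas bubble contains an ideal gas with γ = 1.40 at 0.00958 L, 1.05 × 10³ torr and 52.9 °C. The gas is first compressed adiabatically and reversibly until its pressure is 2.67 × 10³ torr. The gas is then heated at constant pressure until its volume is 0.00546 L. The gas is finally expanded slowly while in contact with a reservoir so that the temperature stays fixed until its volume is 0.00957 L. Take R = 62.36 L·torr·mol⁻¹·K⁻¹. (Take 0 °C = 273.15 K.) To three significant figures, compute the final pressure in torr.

P₄ ≈ 1.52e+03 torr

Convert: T₁ = 326.0 K.
Reversible adiabatic, γ = 1.40: T₂ = T₁·(P₂/P₁)^((γ−1)/γ) = 425.7 K; V₂ = V₁·(P₁/P₂)^(1/γ) = 0.004919 L.
Isobaric, so V/T is constant: P₃ = P₂; T₃ = T₂·(V₃/V₂) = 472.5 K.
Isothermal, so P V is constant: T₄ = T₃; P₄ = P₃·(V₃/V₄) = 1523 torr.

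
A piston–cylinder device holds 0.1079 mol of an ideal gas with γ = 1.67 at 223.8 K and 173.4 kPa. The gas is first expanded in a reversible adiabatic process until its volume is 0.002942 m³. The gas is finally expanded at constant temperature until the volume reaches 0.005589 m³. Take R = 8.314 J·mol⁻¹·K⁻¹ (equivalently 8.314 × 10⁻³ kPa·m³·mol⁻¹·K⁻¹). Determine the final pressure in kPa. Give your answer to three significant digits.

From PV = nRT: V₁ = nRT₁/P₁ = 0.001158 m³.
Adiabatic (γ = 1.67), T V^(γ−1) and P V^γ constant: T₂ = T₁·(V₁/V₂)^(γ−1) = 119.8 K; P₂ = P₁·(V₁/V₂)^γ = 36.53 kPa.
T constant ⇒ Boyle's law P V = const: T₃ = T₂; P₃ = P₂·(V₂/V₃) = 19.23 kPa.

P₃ ≈ 19.2 kPa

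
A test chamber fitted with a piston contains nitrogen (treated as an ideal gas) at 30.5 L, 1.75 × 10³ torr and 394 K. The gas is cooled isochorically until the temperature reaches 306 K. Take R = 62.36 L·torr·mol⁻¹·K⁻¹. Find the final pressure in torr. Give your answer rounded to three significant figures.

P₂ ≈ 1.36e+03 torr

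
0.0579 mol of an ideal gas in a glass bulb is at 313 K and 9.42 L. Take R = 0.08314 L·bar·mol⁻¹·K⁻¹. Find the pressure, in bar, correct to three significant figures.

PV = nRT ⇒ P = nRT/V = (0.0579 × 0.08314 × 313) / 9.42

P ≈ 0.160 bar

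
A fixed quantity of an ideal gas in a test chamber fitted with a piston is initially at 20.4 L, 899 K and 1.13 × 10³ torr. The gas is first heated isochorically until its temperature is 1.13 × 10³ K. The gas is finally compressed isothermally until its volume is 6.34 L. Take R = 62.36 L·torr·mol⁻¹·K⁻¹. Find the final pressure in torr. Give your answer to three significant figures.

P₃ ≈ 4.57e+03 torr

Isochoric, so P/T is constant: V₂ = V₁; P₂ = P₁·(T₂/T₁) = 1420 torr.
Isothermal, so P V is constant: T₃ = T₂; P₃ = P₂·(V₂/V₃) = 4570 torr.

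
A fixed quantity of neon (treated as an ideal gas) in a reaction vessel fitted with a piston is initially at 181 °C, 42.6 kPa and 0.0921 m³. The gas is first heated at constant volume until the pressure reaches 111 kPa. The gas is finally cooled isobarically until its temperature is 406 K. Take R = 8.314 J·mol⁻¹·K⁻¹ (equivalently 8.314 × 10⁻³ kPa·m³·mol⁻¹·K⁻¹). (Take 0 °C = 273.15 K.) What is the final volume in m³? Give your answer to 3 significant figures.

V₃ ≈ 0.0316 m³

Convert: T₁ = 454.1 K.
V constant ⇒ P ∝ T: V₂ = V₁; T₂ = T₁·(P₂/P₁) = 1183 K.
P constant ⇒ V ∝ T: P₃ = P₂; V₃ = V₂·(T₃/T₂) = 0.03160 m³.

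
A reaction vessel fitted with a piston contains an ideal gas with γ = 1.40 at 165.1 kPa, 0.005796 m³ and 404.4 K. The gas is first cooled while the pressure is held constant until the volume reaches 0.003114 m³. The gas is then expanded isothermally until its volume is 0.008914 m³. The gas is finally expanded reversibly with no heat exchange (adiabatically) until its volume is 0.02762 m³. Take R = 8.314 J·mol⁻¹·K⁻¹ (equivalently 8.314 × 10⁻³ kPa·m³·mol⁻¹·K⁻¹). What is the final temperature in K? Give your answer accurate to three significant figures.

T₄ ≈ 138 K

P constant ⇒ V ∝ T: P₂ = P₁; T₂ = T₁·(V₂/V₁) = 217.3 K.
Isothermal, so P V is constant: T₃ = T₂; P₃ = P₂·(V₂/V₃) = 57.68 kPa.
Adiabatic (γ = 1.40), T V^(γ−1) and P V^γ constant: T₄ = T₃·(V₃/V₄)^(γ−1) = 138.2 K; P₄ = P₃·(V₃/V₄)^γ = 11.84 kPa.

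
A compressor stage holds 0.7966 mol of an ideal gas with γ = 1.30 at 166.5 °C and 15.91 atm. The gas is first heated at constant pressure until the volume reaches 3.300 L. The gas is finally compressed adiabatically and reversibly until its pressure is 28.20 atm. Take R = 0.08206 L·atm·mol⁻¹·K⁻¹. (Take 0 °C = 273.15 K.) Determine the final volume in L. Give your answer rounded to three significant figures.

V₃ ≈ 2.12 L

Convert: T₁ = 439.6 K.
From PV = nRT: V₁ = nRT₁/P₁ = 1.806 L.
P constant ⇒ V ∝ T: P₂ = P₁; T₂ = T₁·(V₂/V₁) = 803.2 K.
Reversible adiabatic, γ = 1.30: T₃ = T₂·(P₃/P₂)^((γ−1)/γ) = 916.6 K; V₃ = V₂·(P₂/P₃)^(1/γ) = 2.125 L.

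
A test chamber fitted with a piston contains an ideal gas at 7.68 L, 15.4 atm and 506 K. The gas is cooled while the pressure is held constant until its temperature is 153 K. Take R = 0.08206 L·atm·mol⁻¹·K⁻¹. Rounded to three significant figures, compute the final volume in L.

Isobaric, so V/T is constant: P₂ = P₁; V₂ = V₁·(T₂/T₁) = 2.322 L.

V₂ ≈ 2.32 L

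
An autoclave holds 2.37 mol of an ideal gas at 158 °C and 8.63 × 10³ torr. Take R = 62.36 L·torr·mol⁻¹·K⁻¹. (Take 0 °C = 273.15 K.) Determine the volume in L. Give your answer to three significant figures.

V ≈ 7.38 L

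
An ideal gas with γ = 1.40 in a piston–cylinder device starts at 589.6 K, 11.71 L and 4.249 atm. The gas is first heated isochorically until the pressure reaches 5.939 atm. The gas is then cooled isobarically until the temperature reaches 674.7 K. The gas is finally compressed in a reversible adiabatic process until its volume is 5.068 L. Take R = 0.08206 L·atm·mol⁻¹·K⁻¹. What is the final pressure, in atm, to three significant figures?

P₄ ≈ 14.5 atm

Isochoric, so P/T is constant: V₂ = V₁; T₂ = T₁·(P₂/P₁) = 824.1 K.
Isobaric, so V/T is constant: P₃ = P₂; V₃ = V₂·(T₃/T₂) = 9.587 L.
Reversible adiabatic, γ = 1.40: T₄ = T₃·(V₃/V₄)^(γ−1) = 870.7 K; P₄ = P₃·(V₃/V₄)^γ = 14.50 atm.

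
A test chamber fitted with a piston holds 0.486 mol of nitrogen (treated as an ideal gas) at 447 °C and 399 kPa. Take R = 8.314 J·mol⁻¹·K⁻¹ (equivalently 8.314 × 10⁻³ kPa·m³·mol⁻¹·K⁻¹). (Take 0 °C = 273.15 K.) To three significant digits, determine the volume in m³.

Convert: T = 720.15 K.
PV = nRT ⇒ V = nRT/P = (0.486 × 8.314 × 10⁻³ × 720.15) / 399

V ≈ 0.00729 m³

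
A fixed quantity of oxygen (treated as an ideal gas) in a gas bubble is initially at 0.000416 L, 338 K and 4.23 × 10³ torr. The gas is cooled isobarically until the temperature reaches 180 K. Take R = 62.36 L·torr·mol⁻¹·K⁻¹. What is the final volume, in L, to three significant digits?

V₂ ≈ 0.000222 L

P constant ⇒ V ∝ T: P₂ = P₁; V₂ = V₁·(T₂/T₁) = 0.0002215 L.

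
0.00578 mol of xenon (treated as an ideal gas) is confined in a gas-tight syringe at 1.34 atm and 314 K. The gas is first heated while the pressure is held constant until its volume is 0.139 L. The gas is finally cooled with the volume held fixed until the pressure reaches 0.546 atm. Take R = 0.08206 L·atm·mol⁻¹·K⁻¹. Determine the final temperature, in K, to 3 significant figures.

From PV = nRT: V₁ = nRT₁/P₁ = 0.1111 L.
Isobaric, so V/T is constant: P₂ = P₁; T₂ = T₁·(V₂/V₁) = 392.7 K.
Isochoric, so P/T is constant: V₃ = V₂; T₃ = T₂·(P₃/P₂) = 160.0 K.

T₃ ≈ 160 K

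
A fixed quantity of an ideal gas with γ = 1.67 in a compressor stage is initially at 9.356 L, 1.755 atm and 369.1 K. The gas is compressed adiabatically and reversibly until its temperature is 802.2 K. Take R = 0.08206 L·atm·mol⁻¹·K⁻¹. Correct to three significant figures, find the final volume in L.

V₂ ≈ 2.94 L

Adiabatic (γ = 1.67), T V^(γ−1) and P V^γ constant: P₂ = P₁·(T₂/T₁)^(γ/(γ−1)) = 12.15 atm; V₂ = V₁·(T₁/T₂)^(1/(γ−1)) = 2.937 L.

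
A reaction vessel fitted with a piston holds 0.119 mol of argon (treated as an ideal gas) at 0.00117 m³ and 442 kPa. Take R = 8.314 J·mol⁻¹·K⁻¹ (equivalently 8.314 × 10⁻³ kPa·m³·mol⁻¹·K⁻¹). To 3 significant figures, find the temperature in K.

T ≈ 523 K

PV = nRT ⇒ T = PV/(nR) = (442 × 0.00117) / (0.119 × 8.314 × 10⁻³)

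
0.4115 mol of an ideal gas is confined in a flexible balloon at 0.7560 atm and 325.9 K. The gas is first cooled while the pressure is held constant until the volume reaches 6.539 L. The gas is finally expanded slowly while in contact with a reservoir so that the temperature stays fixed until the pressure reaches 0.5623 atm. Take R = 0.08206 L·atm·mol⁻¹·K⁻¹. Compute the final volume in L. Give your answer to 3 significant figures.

V₃ ≈ 8.79 L

From PV = nRT: V₁ = nRT₁/P₁ = 14.56 L.
Isobaric, so V/T is constant: P₂ = P₁; T₂ = T₁·(V₂/V₁) = 146.4 K.
T constant ⇒ Boyle's law P V = const: T₃ = T₂; V₃ = V₂·(P₂/P₃) = 8.792 L.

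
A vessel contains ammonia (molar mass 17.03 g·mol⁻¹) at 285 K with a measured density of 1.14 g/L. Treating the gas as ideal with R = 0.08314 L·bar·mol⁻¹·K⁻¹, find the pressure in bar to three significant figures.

ρ = PM/(RT) ⇒ P = ρRT/M = (1.14 × 0.08314 × 285.0) / 17.03

P ≈ 1.59 bar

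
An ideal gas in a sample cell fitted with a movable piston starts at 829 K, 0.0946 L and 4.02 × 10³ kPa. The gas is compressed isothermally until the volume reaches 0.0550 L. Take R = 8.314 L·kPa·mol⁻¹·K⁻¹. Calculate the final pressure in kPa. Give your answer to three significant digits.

T constant ⇒ Boyle's law P V = const: T₂ = T₁; P₂ = P₁·(V₁/V₂) = 6914 kPa.

P₂ ≈ 6.91e+03 kPa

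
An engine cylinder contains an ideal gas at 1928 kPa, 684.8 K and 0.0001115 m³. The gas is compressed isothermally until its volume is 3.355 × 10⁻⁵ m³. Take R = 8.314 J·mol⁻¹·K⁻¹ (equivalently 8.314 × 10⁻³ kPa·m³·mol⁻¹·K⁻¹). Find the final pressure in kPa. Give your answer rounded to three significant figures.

P₂ ≈ 6.41e+03 kPa

Isothermal, so P V is constant: T₂ = T₁; P₂ = P₁·(V₁/V₂) = 6408 kPa.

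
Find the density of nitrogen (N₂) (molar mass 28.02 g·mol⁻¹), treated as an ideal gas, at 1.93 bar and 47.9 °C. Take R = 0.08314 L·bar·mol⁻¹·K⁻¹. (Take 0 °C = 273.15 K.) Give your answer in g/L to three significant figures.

ρ ≈ 2.03 g/L

ρ = PM/(RT) = (1.93 × 28.02) / (0.08314 × 321.0)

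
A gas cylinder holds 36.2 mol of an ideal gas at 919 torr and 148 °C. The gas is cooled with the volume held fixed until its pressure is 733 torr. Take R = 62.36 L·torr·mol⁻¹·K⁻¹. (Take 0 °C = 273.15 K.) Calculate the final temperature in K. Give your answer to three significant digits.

T₂ ≈ 336 K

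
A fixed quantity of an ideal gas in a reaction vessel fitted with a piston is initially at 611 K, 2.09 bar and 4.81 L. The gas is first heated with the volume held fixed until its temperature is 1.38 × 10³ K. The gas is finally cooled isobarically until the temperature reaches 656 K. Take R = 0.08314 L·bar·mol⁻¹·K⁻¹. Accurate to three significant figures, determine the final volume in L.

V₃ ≈ 2.29 L

Isochoric, so P/T is constant: V₂ = V₁; P₂ = P₁·(T₂/T₁) = 4.720 bar.
Isobaric, so V/T is constant: P₃ = P₂; V₃ = V₂·(T₃/T₂) = 2.286 L.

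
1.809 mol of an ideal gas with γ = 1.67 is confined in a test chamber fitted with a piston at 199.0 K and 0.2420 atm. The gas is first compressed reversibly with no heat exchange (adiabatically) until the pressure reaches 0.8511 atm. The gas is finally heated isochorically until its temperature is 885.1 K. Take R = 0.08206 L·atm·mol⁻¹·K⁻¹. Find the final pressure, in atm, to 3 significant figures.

From PV = nRT: V₁ = nRT₁/P₁ = 122.1 L.
Reversible adiabatic, γ = 1.67: T₂ = T₁·(P₂/P₁)^((γ−1)/γ) = 329.6 K; V₂ = V₁·(P₁/P₂)^(1/γ) = 57.49 L.
V constant ⇒ P ∝ T: V₃ = V₂; P₃ = P₂·(T₃/T₂) = 2.286 atm.

P₃ ≈ 2.29 atm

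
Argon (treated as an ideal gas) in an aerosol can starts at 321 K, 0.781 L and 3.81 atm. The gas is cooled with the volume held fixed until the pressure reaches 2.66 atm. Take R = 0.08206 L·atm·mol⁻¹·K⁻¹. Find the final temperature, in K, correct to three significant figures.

T₂ ≈ 224 K

V constant ⇒ P ∝ T: V₂ = V₁; T₂ = T₁·(P₂/P₁) = 224.1 K.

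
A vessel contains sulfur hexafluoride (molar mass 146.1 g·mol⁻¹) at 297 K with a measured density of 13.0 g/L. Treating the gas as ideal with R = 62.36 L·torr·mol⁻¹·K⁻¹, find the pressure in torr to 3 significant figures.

ρ = PM/(RT) ⇒ P = ρRT/M = (13.0 × 62.36 × 297.0) / 146.1

P ≈ 1.65e+03 torr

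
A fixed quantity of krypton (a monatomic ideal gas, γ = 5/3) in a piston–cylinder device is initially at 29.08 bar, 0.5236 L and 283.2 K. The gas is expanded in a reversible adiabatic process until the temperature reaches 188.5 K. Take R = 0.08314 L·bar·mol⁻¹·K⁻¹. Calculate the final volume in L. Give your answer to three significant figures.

V₂ ≈ 0.964 L

Adiabatic (γ = 5/3), T V^(γ−1) and P V^γ constant: P₂ = P₁·(T₂/T₁)^(γ/(γ−1)) = 10.51 bar; V₂ = V₁·(T₁/T₂)^(1/(γ−1)) = 0.9642 L.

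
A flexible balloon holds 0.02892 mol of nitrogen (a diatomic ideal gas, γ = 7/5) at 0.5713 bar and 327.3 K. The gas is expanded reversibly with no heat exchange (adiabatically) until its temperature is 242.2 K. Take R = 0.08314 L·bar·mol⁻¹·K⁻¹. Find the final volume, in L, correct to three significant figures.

V₂ ≈ 2.92 L

From PV = nRT: V₁ = nRT₁/P₁ = 1.377 L.
Reversible adiabatic, γ = 7/5: P₂ = P₁·(T₂/T₁)^(γ/(γ−1)) = 0.1991 bar; V₂ = V₁·(T₁/T₂)^(1/(γ−1)) = 2.924 L.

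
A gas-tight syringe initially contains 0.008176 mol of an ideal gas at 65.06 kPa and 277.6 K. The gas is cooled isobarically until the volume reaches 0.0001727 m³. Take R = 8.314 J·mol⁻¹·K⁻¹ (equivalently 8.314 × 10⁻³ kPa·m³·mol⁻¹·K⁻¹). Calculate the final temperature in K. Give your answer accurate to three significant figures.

T₂ ≈ 165 K

From PV = nRT: V₁ = nRT₁/P₁ = 0.0002900 m³.
Isobaric, so V/T is constant: P₂ = P₁; T₂ = T₁·(V₂/V₁) = 165.3 K.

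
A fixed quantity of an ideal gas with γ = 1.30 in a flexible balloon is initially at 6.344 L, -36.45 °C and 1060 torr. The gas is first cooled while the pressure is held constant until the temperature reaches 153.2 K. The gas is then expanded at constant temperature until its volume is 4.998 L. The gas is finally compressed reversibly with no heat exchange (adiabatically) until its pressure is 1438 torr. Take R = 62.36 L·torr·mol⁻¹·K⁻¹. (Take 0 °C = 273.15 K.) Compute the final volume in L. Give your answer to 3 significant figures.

Convert: T₁ = 236.7 K.
P constant ⇒ V ∝ T: P₂ = P₁; V₂ = V₁·(T₂/T₁) = 4.106 L.
T constant ⇒ Boyle's law P V = const: T₃ = T₂; P₃ = P₂·(V₂/V₃) = 870.8 torr.
Reversible adiabatic, γ = 1.30: T₄ = T₃·(P₄/P₃)^((γ−1)/γ) = 172.0 K; V₄ = V₃·(P₃/P₄)^(1/γ) = 3.398 L.

V₄ ≈ 3.40 L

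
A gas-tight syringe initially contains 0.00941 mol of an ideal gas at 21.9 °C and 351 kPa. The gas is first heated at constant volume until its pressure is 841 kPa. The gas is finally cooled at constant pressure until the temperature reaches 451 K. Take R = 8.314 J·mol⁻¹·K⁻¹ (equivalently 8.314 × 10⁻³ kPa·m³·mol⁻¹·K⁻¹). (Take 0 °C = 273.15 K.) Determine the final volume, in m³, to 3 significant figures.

V₃ ≈ 4.20e-05 m³

Convert: T₁ = 295.0 K.
From PV = nRT: V₁ = nRT₁/P₁ = 6.576e-05 m³.
Isochoric, so P/T is constant: V₂ = V₁; T₂ = T₁·(P₂/P₁) = 706.9 K.
P constant ⇒ V ∝ T: P₃ = P₂; V₃ = V₂·(T₃/T₂) = 4.195e-05 m³.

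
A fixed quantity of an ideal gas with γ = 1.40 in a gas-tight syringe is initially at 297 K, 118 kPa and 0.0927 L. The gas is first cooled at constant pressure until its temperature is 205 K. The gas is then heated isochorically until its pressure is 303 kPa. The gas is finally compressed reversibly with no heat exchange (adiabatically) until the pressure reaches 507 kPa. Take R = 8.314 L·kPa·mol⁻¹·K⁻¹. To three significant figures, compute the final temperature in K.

P constant ⇒ V ∝ T: P₂ = P₁; V₂ = V₁·(T₂/T₁) = 0.06398 L.
V constant ⇒ P ∝ T: V₃ = V₂; T₃ = T₂·(P₃/P₂) = 526.4 K.
Adiabatic (γ = 1.40), T V^(γ−1) and P V^γ constant: T₄ = T₃·(P₄/P₃)^((γ−1)/γ) = 609.8 K; V₄ = V₃·(P₃/P₄)^(1/γ) = 0.04430 L.

T₄ ≈ 610 K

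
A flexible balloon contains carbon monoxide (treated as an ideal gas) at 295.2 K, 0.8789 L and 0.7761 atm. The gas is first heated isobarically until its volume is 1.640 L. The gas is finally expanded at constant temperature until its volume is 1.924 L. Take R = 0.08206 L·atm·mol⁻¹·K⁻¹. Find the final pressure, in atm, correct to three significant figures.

P₃ ≈ 0.662 atm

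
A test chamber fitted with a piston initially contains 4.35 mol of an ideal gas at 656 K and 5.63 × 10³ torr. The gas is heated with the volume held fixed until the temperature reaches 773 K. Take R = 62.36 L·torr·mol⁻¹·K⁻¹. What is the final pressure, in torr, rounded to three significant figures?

P₂ ≈ 6.63e+03 torr

From PV = nRT: V₁ = nRT₁/P₁ = 31.61 L.
Isochoric, so P/T is constant: V₂ = V₁; P₂ = P₁·(T₂/T₁) = 6634 torr.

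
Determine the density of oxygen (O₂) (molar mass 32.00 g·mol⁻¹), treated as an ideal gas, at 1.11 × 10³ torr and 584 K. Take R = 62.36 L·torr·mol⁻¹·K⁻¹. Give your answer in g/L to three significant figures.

ρ = PM/(RT) = (1.11e+03 × 32.00) / (62.36 × 584.0)

ρ ≈ 0.975 g/L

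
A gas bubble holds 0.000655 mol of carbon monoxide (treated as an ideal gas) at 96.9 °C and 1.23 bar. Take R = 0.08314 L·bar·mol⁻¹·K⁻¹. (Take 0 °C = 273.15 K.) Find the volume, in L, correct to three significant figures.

V ≈ 0.0164 L

Convert: T = 370.05 K.
PV = nRT ⇒ V = nRT/P = (0.000655 × 0.08314 × 370.05) / 1.23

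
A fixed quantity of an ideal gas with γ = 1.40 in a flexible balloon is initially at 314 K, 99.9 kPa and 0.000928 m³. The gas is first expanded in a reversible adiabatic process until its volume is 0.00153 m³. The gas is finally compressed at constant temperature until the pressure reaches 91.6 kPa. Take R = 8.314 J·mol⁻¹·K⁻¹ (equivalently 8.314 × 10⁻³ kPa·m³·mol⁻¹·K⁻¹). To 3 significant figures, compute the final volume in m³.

V₃ ≈ 0.000829 m³

Reversible adiabatic, γ = 1.40: T₂ = T₁·(V₁/V₂)^(γ−1) = 257.1 K; P₂ = P₁·(V₁/V₂)^γ = 49.61 kPa.
Isothermal, so P V is constant: T₃ = T₂; V₃ = V₂·(P₂/P₃) = 0.0008286 m³.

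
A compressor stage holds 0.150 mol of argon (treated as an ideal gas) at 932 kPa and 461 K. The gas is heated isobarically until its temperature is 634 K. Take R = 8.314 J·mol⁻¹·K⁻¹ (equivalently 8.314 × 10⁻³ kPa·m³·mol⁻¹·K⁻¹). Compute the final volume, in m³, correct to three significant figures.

V₂ ≈ 0.000848 m³

From PV = nRT: V₁ = nRT₁/P₁ = 0.0006169 m³.
P constant ⇒ V ∝ T: P₂ = P₁; V₂ = V₁·(T₂/T₁) = 0.0008483 m³.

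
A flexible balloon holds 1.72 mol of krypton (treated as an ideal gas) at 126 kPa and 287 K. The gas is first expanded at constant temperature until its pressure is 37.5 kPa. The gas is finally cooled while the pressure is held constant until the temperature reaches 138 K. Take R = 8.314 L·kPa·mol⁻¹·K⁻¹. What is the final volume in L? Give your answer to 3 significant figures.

From PV = nRT: V₁ = nRT₁/P₁ = 32.57 L.
T constant ⇒ Boyle's law P V = const: T₂ = T₁; V₂ = V₁·(P₁/P₂) = 109.4 L.
Isobaric, so V/T is constant: P₃ = P₂; V₃ = V₂·(T₃/T₂) = 52.62 L.

V₃ ≈ 52.6 L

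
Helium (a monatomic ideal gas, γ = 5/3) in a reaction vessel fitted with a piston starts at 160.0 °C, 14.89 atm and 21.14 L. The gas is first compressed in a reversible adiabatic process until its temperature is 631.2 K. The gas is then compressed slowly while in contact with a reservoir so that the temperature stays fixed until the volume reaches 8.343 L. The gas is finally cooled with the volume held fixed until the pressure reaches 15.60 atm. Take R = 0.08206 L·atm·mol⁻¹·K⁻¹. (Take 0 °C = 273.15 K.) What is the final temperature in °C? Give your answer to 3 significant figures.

T₄ ≈ -94.1 °C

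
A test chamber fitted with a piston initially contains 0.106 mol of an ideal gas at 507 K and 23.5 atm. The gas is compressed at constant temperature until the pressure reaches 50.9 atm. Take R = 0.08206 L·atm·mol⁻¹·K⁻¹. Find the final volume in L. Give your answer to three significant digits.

From PV = nRT: V₁ = nRT₁/P₁ = 0.1877 L.
Isothermal, so P V is constant: T₂ = T₁; V₂ = V₁·(P₁/P₂) = 0.08664 L.

V₂ ≈ 0.0866 L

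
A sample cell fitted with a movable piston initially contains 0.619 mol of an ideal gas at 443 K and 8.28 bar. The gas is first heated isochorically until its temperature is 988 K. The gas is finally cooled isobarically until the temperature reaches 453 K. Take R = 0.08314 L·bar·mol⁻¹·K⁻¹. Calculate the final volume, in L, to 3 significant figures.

V₃ ≈ 1.26 L

From PV = nRT: V₁ = nRT₁/P₁ = 2.753 L.
V constant ⇒ P ∝ T: V₂ = V₁; P₂ = P₁·(T₂/T₁) = 18.47 bar.
P constant ⇒ V ∝ T: P₃ = P₂; V₃ = V₂·(T₃/T₂) = 1.262 L.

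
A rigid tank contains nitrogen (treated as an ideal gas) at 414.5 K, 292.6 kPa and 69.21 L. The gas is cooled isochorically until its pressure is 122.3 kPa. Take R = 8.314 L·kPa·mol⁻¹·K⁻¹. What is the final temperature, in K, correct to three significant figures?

T₂ ≈ 173 K

Isochoric, so P/T is constant: V₂ = V₁; T₂ = T₁·(P₂/P₁) = 173.3 K.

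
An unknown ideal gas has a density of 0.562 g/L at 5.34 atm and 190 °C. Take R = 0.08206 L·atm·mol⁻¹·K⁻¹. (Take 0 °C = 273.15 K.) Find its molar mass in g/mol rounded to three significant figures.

M ≈ 4.00 g/mol

ρ = PM/(RT) ⇒ M = ρRT/P = (0.562 × 0.08206 × 463.1) / 5.34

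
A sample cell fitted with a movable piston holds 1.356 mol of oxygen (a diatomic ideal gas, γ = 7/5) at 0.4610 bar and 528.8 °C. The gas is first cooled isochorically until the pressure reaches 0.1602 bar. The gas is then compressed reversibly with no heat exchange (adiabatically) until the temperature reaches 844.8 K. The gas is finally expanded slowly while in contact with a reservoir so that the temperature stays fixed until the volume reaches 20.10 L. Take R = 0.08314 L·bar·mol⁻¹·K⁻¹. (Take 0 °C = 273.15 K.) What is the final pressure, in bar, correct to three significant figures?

Convert: T₁ = 801.9 K.
From PV = nRT: V₁ = nRT₁/P₁ = 196.1 L.
V constant ⇒ P ∝ T: V₂ = V₁; T₂ = T₁·(P₂/P₁) = 278.7 K.
Reversible adiabatic, γ = 7/5: P₃ = P₂·(T₃/T₂)^(γ/(γ−1)) = 7.770 bar; V₃ = V₂·(T₂/T₃)^(1/(γ−1)) = 12.26 L.
T constant ⇒ Boyle's law P V = const: T₄ = T₃; P₄ = P₃·(V₃/V₄) = 4.738 bar.

P₄ ≈ 4.74 bar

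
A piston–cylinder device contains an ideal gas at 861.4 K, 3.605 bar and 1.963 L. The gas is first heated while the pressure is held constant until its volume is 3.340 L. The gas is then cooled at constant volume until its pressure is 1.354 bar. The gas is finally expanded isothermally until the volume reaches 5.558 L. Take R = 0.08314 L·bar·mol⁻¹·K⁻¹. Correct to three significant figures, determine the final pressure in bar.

P₄ ≈ 0.814 bar

Isobaric, so V/T is constant: P₂ = P₁; T₂ = T₁·(V₂/V₁) = 1466 K.
Isochoric, so P/T is constant: V₃ = V₂; T₃ = T₂·(P₃/P₂) = 550.5 K.
Isothermal, so P V is constant: T₄ = T₃; P₄ = P₃·(V₃/V₄) = 0.8137 bar.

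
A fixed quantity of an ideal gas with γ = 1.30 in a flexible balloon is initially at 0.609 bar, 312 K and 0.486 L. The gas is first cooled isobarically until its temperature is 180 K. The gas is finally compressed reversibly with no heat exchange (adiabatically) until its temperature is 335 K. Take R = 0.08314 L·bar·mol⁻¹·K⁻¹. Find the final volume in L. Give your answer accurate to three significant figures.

V₃ ≈ 0.0354 L

P constant ⇒ V ∝ T: P₂ = P₁; V₂ = V₁·(T₂/T₁) = 0.2804 L.
Adiabatic (γ = 1.30), T V^(γ−1) and P V^γ constant: P₃ = P₂·(T₃/T₂)^(γ/(γ−1)) = 8.987 bar; V₃ = V₂·(T₂/T₃)^(1/(γ−1)) = 0.03536 L.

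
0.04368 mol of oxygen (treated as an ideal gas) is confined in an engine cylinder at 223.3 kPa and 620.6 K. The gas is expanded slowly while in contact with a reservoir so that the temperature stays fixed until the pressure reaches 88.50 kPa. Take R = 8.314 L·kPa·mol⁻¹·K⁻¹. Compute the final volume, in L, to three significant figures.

From PV = nRT: V₁ = nRT₁/P₁ = 1.009 L.
Isothermal, so P V is constant: T₂ = T₁; V₂ = V₁·(P₁/P₂) = 2.547 L.

V₂ ≈ 2.55 L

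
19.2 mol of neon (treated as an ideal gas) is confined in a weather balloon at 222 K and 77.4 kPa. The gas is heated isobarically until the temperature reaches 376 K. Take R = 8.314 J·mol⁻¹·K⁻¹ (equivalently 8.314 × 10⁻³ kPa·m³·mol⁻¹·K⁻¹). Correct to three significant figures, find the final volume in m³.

From PV = nRT: V₁ = nRT₁/P₁ = 0.4579 m³.
Isobaric, so V/T is constant: P₂ = P₁; V₂ = V₁·(T₂/T₁) = 0.7755 m³.

V₂ ≈ 0.775 m³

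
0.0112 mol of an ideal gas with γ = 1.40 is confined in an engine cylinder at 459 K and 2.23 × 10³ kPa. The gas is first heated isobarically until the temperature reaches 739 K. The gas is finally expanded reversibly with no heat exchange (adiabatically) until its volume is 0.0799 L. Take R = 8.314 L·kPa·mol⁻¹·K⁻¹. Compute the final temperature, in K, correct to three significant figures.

T₃ ≈ 505 K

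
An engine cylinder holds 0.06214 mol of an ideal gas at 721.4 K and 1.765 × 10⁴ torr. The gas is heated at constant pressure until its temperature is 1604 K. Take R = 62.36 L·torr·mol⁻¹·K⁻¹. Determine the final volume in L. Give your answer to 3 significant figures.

V₂ ≈ 0.352 L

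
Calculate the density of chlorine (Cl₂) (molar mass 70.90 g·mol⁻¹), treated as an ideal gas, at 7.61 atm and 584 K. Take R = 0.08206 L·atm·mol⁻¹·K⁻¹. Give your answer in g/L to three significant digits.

ρ ≈ 11.3 g/L

ρ = PM/(RT) = (7.61 × 70.90) / (0.08206 × 584.0)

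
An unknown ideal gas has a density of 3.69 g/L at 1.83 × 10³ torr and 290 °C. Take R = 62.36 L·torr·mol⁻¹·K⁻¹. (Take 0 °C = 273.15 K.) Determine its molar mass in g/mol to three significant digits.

ρ = PM/(RT) ⇒ M = ρRT/P = (3.69 × 62.36 × 563.1) / 1.83e+03

M ≈ 70.8 g/mol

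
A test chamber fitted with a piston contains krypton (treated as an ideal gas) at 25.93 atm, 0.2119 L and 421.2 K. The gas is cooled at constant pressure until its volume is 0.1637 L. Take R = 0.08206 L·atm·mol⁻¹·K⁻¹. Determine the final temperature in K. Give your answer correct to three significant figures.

T₂ ≈ 325 K

Isobaric, so V/T is constant: P₂ = P₁; T₂ = T₁·(V₂/V₁) = 325.4 K.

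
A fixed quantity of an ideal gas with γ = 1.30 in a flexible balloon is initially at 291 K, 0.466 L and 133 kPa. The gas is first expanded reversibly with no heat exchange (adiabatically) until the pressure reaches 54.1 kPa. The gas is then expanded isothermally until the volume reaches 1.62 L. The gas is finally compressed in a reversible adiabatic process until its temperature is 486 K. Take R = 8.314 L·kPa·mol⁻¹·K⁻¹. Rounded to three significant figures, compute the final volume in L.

V₄ ≈ 0.147 L

Adiabatic (γ = 1.30), T V^(γ−1) and P V^γ constant: T₂ = T₁·(P₂/P₁)^((γ−1)/γ) = 236.5 K; V₂ = V₁·(P₁/P₂)^(1/γ) = 0.9309 L.
T constant ⇒ Boyle's law P V = const: T₃ = T₂; P₃ = P₂·(V₂/V₃) = 31.09 kPa.
Adiabatic (γ = 1.30), T V^(γ−1) and P V^γ constant: P₄ = P₃·(T₄/T₃)^(γ/(γ−1)) = 705.4 kPa; V₄ = V₃·(T₃/T₄)^(1/(γ−1)) = 0.1467 L.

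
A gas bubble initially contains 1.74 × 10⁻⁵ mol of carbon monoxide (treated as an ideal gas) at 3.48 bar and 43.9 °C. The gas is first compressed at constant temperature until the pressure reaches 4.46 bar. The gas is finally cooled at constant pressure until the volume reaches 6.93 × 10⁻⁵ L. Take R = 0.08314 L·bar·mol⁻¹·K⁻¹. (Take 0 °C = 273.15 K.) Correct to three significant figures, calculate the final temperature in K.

T₃ ≈ 214 K

Convert: T₁ = 317.0 K.
From PV = nRT: V₁ = nRT₁/P₁ = 0.0001318 L.
T constant ⇒ Boyle's law P V = const: T₂ = T₁; V₂ = V₁·(P₁/P₂) = 0.0001028 L.
P constant ⇒ V ∝ T: P₃ = P₂; T₃ = T₂·(V₃/V₂) = 213.7 K.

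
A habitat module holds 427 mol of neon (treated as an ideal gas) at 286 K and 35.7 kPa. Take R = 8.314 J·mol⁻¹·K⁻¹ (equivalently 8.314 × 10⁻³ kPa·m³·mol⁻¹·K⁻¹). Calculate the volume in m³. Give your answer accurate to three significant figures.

V ≈ 28.4 m³

PV = nRT ⇒ V = nRT/P = (427 × 8.314 × 10⁻³ × 286) / 35.7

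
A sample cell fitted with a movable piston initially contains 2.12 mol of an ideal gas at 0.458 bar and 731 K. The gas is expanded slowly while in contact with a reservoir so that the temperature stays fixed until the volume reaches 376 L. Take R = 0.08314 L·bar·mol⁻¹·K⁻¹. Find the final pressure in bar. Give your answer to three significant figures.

P₂ ≈ 0.343 bar

From PV = nRT: V₁ = nRT₁/P₁ = 281.3 L.
Isothermal, so P V is constant: T₂ = T₁; P₂ = P₁·(V₁/V₂) = 0.3427 bar.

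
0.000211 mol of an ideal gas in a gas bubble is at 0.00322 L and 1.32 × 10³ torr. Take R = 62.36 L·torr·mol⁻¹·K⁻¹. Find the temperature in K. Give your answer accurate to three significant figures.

T ≈ 323 K

PV = nRT ⇒ T = PV/(nR) = (1.32e+03 × 0.00322) / (0.000211 × 62.36)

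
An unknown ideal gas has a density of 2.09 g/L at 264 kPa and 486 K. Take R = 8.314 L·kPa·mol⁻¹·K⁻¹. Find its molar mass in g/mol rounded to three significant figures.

ρ = PM/(RT) ⇒ M = ρRT/P = (2.09 × 8.314 × 486.0) / 264

M ≈ 32.0 g/mol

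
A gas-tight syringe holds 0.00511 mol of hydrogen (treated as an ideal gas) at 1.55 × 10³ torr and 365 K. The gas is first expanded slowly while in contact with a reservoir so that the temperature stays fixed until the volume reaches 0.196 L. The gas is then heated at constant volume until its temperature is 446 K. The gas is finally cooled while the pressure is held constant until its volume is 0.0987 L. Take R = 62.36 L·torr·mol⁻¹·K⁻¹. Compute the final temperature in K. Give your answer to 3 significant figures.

T₄ ≈ 225 K

From PV = nRT: V₁ = nRT₁/P₁ = 0.07504 L.
T constant ⇒ Boyle's law P V = const: T₂ = T₁; P₂ = P₁·(V₁/V₂) = 593.4 torr.
Isochoric, so P/T is constant: V₃ = V₂; P₃ = P₂·(T₃/T₂) = 725.1 torr.
P constant ⇒ V ∝ T: P₄ = P₃; T₄ = T₃·(V₄/V₃) = 224.6 K.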